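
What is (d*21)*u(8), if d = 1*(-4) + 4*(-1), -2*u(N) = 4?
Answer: 336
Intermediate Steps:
u(N) = -2 (u(N) = -1/2*4 = -2)
d = -8 (d = -4 - 4 = -8)
(d*21)*u(8) = -8*21*(-2) = -168*(-2) = 336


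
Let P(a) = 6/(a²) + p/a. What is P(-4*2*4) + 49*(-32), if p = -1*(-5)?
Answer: -802893/512 ≈ -1568.2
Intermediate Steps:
p = 5
P(a) = 5/a + 6/a² (P(a) = 6/(a²) + 5/a = 6/a² + 5/a = 5/a + 6/a²)
P(-4*2*4) + 49*(-32) = (6 + 5*(-4*2*4))/(-4*2*4)² + 49*(-32) = (6 + 5*(-8*4))/(-8*4)² - 1568 = (6 + 5*(-32))/(-32)² - 1568 = (6 - 160)/1024 - 1568 = (1/1024)*(-154) - 1568 = -77/512 - 1568 = -802893/512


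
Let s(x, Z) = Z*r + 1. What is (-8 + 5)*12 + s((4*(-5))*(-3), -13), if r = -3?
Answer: 4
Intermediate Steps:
s(x, Z) = 1 - 3*Z (s(x, Z) = Z*(-3) + 1 = -3*Z + 1 = 1 - 3*Z)
(-8 + 5)*12 + s((4*(-5))*(-3), -13) = (-8 + 5)*12 + (1 - 3*(-13)) = -3*12 + (1 + 39) = -36 + 40 = 4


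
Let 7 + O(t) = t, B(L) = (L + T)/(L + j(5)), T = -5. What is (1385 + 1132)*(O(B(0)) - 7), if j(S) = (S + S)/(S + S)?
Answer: -47823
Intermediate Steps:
j(S) = 1 (j(S) = (2*S)/((2*S)) = (2*S)*(1/(2*S)) = 1)
B(L) = (-5 + L)/(1 + L) (B(L) = (L - 5)/(L + 1) = (-5 + L)/(1 + L))
O(t) = -7 + t
(1385 + 1132)*(O(B(0)) - 7) = (1385 + 1132)*((-7 + (-5 + 0)/(1 + 0)) - 7) = 2517*((-7 - 5/1) - 7) = 2517*((-7 + 1*(-5)) - 7) = 2517*((-7 - 5) - 7) = 2517*(-12 - 7) = 2517*(-19) = -47823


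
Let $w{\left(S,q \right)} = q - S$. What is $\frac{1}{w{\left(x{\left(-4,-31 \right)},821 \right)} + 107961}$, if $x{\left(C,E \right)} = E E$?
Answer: $\frac{1}{107821} \approx 9.2746 \cdot 10^{-6}$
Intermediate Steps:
$x{\left(C,E \right)} = E^{2}$
$\frac{1}{w{\left(x{\left(-4,-31 \right)},821 \right)} + 107961} = \frac{1}{\left(821 - \left(-31\right)^{2}\right) + 107961} = \frac{1}{\left(821 - 961\right) + 107961} = \frac{1}{-140 + 107961} = \frac{1}{107821}$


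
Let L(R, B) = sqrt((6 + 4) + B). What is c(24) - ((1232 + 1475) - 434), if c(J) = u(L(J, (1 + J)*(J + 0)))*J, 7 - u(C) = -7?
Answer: -1937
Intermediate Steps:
L(R, B) = sqrt(10 + B)
u(C) = 14 (u(C) = 7 - 1*(-7) = 7 + 7 = 14)
c(J) = 14*J
c(24) - ((1232 + 1475) - 434) = 14*24 - ((1232 + 1475) - 434) = 336 - (2707 - 434) = 336 - 1*2273 = 336 - 2273 = -1937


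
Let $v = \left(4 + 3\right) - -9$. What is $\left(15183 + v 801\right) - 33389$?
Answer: $-5390$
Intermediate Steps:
$v = 16$ ($v = 7 + 9 = 16$)
$\left(15183 + v 801\right) - 33389 = \left(15183 + 16 \cdot 801\right) - 33389 = \left(15183 + 12816\right) - 33389 = 27999 - 33389 = -5390$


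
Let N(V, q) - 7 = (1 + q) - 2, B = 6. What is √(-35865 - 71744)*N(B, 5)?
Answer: 11*I*√107609 ≈ 3608.4*I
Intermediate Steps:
N(V, q) = 6 + q (N(V, q) = 7 + ((1 + q) - 2) = 7 + (-1 + q) = 6 + q)
√(-35865 - 71744)*N(B, 5) = √(-35865 - 71744)*(6 + 5) = √(-107609)*11 = (I*√107609)*11 = 11*I*√107609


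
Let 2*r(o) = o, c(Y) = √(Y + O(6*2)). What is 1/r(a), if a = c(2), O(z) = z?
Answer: √14/7 ≈ 0.53452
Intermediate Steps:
c(Y) = √(12 + Y) (c(Y) = √(Y + 6*2) = √(Y + 12) = √(12 + Y))
a = √14 (a = √(12 + 2) = √14 ≈ 3.7417)
r(o) = o/2
1/r(a) = 1/(√14/2) = √14/7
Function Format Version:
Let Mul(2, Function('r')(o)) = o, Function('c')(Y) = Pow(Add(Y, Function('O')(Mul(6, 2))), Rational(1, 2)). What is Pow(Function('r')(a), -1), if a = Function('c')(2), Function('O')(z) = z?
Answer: Mul(Rational(1, 7), Pow(14, Rational(1, 2))) ≈ 0.53452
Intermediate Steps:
Function('c')(Y) = Pow(Add(12, Y), Rational(1, 2)) (Function('c')(Y) = Pow(Add(Y, Mul(6, 2)), Rational(1, 2)) = Pow(Add(Y, 12), Rational(1, 2)) = Pow(Add(12, Y), Rational(1, 2)))
a = Pow(14, Rational(1, 2)) (a = Pow(Add(12, 2), Rational(1, 2)) = Pow(14, Rational(1, 2)) ≈ 3.7417)
Function('r')(o) = Mul(Rational(1, 2), o)
Pow(Function('r')(a), -1) = Pow(Mul(Rational(1, 2), Pow(14, Rational(1, 2))), -1) = Mul(Rational(1, 7), Pow(14, Rational(1, 2)))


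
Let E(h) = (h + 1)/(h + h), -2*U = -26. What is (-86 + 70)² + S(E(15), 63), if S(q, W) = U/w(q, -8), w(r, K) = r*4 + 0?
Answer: 8387/32 ≈ 262.09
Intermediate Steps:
U = 13 (U = -½*(-26) = 13)
w(r, K) = 4*r (w(r, K) = 4*r + 0 = 4*r)
E(h) = (1 + h)/(2*h) (E(h) = (1 + h)/((2*h)) = (1 + h)*(1/(2*h)) = (1 + h)/(2*h))
S(q, W) = 13/(4*q) (S(q, W) = 13/((4*q)) = 13*(1/(4*q)) = 13/(4*q))
(-86 + 70)² + S(E(15), 63) = (-86 + 70)² + 13/(4*(((½)*(1 + 15)/15))) = (-16)² + 13/(4*(((½)*(1/15)*16))) = 256 + 13/(4*(8/15)) = 256 + (13/4)*(15/8) = 256 + 195/32 = 8387/32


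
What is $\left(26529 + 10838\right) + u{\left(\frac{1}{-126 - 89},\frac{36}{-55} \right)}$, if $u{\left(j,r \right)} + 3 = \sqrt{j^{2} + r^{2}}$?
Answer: $37364 + \frac{\sqrt{95857}}{473} \approx 37365.0$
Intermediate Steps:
$u{\left(j,r \right)} = -3 + \sqrt{j^{2} + r^{2}}$
$\left(26529 + 10838\right) + u{\left(\frac{1}{-126 - 89},\frac{36}{-55} \right)} = \left(26529 + 10838\right) - \left(3 - \sqrt{\left(\frac{1}{-126 - 89}\right)^{2} + \left(\frac{36}{-55}\right)^{2}}\right) = 37367 - \left(3 - \sqrt{\left(\frac{1}{-215}\right)^{2} + \left(36 \left(- \frac{1}{55}\right)\right)^{2}}\right) = 37367 - \left(3 - \sqrt{\left(- \frac{1}{215}\right)^{2} + \left(- \frac{36}{55}\right)^{2}}\right) = 37367 - \left(3 - \sqrt{\frac{1}{46225} + \frac{1296}{3025}}\right) = 37367 - \left(3 - \sqrt{\frac{95857}{223729}}\right) = 37367 - \left(3 - \frac{\sqrt{95857}}{473}\right) = 37364 + \frac{\sqrt{95857}}{473}$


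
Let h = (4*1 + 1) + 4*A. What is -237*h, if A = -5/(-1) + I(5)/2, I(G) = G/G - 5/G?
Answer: -5925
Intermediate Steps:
I(G) = 1 - 5/G
A = 5 (A = -5/(-1) + ((-5 + 5)/5)/2 = -5*(-1) + ((⅕)*0)*(½) = 5 + 0*(½) = 5 + 0 = 5)
h = 25 (h = (4*1 + 1) + 4*5 = (4 + 1) + 20 = 5 + 20 = 25)
-237*h = -237*25 = -5925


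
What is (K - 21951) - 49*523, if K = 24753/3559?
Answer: -169305349/3559 ≈ -47571.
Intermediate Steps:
K = 24753/3559 (K = 24753*(1/3559) = 24753/3559 ≈ 6.9550)
(K - 21951) - 49*523 = (24753/3559 - 21951) - 49*523 = -78098856/3559 - 25627 = -169305349/3559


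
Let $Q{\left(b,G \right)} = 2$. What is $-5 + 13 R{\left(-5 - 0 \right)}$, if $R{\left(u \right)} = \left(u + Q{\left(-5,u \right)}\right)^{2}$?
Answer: $112$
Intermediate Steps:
$R{\left(u \right)} = \left(2 + u\right)^{2}$ ($R{\left(u \right)} = \left(u + 2\right)^{2} = \left(2 + u\right)^{2}$)
$-5 + 13 R{\left(-5 - 0 \right)} = -5 + 13 \left(2 - 5\right)^{2} = -5 + 13 \left(-3\right)^{2} = -5 + 13 \cdot 9 = -5 + 117 = 112$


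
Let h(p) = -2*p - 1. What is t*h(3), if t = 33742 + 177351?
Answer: -1477651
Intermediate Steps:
h(p) = -1 - 2*p
t = 211093
t*h(3) = 211093*(-1 - 2*3) = 211093*(-1 - 6) = 211093*(-7) = -1477651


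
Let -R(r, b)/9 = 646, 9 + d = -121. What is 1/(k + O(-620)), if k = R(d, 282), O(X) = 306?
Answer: -1/5508 ≈ -0.00018155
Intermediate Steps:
d = -130 (d = -9 - 121 = -130)
R(r, b) = -5814 (R(r, b) = -9*646 = -5814)
k = -5814
1/(k + O(-620)) = 1/(-5814 + 306) = 1/(-5508) = -1/5508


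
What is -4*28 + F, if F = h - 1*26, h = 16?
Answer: -122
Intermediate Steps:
F = -10 (F = 16 - 1*26 = 16 - 26 = -10)
-4*28 + F = -4*28 - 10 = -112 - 10 = -122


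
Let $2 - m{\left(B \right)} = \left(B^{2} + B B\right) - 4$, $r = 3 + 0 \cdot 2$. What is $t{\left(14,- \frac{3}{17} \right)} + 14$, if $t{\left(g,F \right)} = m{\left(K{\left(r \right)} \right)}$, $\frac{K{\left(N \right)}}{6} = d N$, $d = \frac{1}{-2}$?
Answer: $-142$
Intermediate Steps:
$d = - \frac{1}{2} \approx -0.5$
$r = 3$ ($r = 3 + 0 = 3$)
$K{\left(N \right)} = - 3 N$ ($K{\left(N \right)} = 6 \left(- \frac{N}{2}\right) = - 3 N$)
$m{\left(B \right)} = 6 - 2 B^{2}$ ($m{\left(B \right)} = 2 - \left(\left(B^{2} + B B\right) - 4\right) = 2 - \left(\left(B^{2} + B^{2}\right) - 4\right) = 2 - \left(2 B^{2} - 4\right) = 2 - \left(-4 + 2 B^{2}\right) = 6 - 2 B^{2}$)
$t{\left(g,F \right)} = -156$ ($t{\left(g,F \right)} = 6 - 2 \left(\left(-3\right) 3\right)^{2} = 6 - 2 \left(-9\right)^{2} = 6 - 162 = -156$)
$t{\left(14,- \frac{3}{17} \right)} + 14 = -156 + 14 = -142$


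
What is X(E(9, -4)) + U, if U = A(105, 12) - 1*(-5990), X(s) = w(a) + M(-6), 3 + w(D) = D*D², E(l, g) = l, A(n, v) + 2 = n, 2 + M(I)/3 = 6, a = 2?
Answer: 6110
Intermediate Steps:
M(I) = 12 (M(I) = -6 + 3*6 = -6 + 18 = 12)
A(n, v) = -2 + n
w(D) = -3 + D³ (w(D) = -3 + D*D² = -3 + D³)
X(s) = 17 (X(s) = (-3 + 2³) + 12 = (-3 + 8) + 12 = 5 + 12 = 17)
U = 6093 (U = (-2 + 105) - 1*(-5990) = 103 + 5990 = 6093)
X(E(9, -4)) + U = 17 + 6093 = 6110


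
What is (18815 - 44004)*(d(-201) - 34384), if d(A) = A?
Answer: 871161565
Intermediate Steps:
(18815 - 44004)*(d(-201) - 34384) = (18815 - 44004)*(-201 - 34384) = -25189*(-34585) = 871161565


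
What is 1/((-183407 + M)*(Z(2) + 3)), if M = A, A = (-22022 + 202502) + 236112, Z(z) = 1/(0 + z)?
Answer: 2/1632295 ≈ 1.2253e-6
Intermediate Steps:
Z(z) = 1/z
A = 416592 (A = 180480 + 236112 = 416592)
M = 416592
1/((-183407 + M)*(Z(2) + 3)) = 1/((-183407 + 416592)*(1/2 + 3)) = 1/(233185*(1/2 + 3)) = 1/(233185*(7/2)) = (1/233185)*(2/7) = 2/1632295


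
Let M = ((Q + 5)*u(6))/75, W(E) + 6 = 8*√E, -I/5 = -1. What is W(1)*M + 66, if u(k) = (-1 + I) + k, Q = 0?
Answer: 202/3 ≈ 67.333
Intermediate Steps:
I = 5 (I = -5*(-1) = 5)
W(E) = -6 + 8*√E
u(k) = 4 + k (u(k) = (-1 + 5) + k = 4 + k)
M = ⅔ (M = ((0 + 5)*(4 + 6))/75 = (5*10)*(1/75) = 50*(1/75) = ⅔ ≈ 0.66667)
W(1)*M + 66 = (-6 + 8*√1)*(⅔) + 66 = (-6 + 8*1)*(⅔) + 66 = (-6 + 8)*(⅔) + 66 = 2*(⅔) + 66 = 4/3 + 66 = 202/3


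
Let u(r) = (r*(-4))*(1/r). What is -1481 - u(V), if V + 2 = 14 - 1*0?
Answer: -1477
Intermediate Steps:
V = 12 (V = -2 + (14 - 1*0) = -2 + (14 + 0) = -2 + 14 = 12)
u(r) = -4 (u(r) = (-4*r)/r = -4)
-1481 - u(V) = -1481 - 1*(-4) = -1481 + 4 = -1477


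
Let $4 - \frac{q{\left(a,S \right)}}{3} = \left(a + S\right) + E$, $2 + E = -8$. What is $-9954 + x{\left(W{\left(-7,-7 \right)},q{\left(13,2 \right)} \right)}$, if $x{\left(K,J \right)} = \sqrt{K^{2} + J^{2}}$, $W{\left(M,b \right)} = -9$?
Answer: $-9954 + 3 \sqrt{10} \approx -9944.5$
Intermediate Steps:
$E = -10$ ($E = -2 - 8 = -10$)
$q{\left(a,S \right)} = 42 - 3 S - 3 a$ ($q{\left(a,S \right)} = 12 - 3 \left(\left(a + S\right) - 10\right) = 12 - 3 \left(\left(S + a\right) - 10\right) = 12 - 3 \left(-10 + S + a\right) = 12 - \left(-30 + 3 S + 3 a\right) = 42 - 3 S - 3 a$)
$x{\left(K,J \right)} = \sqrt{J^{2} + K^{2}}$
$-9954 + x{\left(W{\left(-7,-7 \right)},q{\left(13,2 \right)} \right)} = -9954 + \sqrt{\left(42 - 6 - 39\right)^{2} + \left(-9\right)^{2}} = -9954 + \sqrt{\left(42 - 6 - 39\right)^{2} + 81} = -9954 + \sqrt{\left(-3\right)^{2} + 81} = -9954 + \sqrt{9 + 81} = -9954 + \sqrt{90} = -9954 + 3 \sqrt{10}$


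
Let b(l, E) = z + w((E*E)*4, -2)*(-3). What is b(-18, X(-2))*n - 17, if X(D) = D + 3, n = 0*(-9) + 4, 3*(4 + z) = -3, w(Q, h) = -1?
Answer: -25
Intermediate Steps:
z = -5 (z = -4 + (1/3)*(-3) = -4 - 1 = -5)
n = 4 (n = 0 + 4 = 4)
X(D) = 3 + D
b(l, E) = -2 (b(l, E) = -5 - 1*(-3) = -5 + 3 = -2)
b(-18, X(-2))*n - 17 = -2*4 - 17 = -8 - 17 = -25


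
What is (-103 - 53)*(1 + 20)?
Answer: -3276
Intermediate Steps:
(-103 - 53)*(1 + 20) = -156*21 = -3276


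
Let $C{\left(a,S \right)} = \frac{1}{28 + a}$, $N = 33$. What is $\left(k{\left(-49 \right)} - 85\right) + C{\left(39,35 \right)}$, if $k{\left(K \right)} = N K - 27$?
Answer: $- \frac{115842}{67} \approx -1729.0$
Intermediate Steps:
$k{\left(K \right)} = -27 + 33 K$ ($k{\left(K \right)} = 33 K - 27 = -27 + 33 K$)
$\left(k{\left(-49 \right)} - 85\right) + C{\left(39,35 \right)} = \left(\left(-27 + 33 \left(-49\right)\right) - 85\right) + \frac{1}{28 + 39} = \left(\left(-27 - 1617\right) - 85\right) + \frac{1}{67} = \left(-1644 - 85\right) + \frac{1}{67} = -1729 + \frac{1}{67} = - \frac{115842}{67}$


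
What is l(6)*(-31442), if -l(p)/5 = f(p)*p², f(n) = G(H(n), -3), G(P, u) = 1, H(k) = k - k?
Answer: 5659560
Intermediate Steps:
H(k) = 0
f(n) = 1
l(p) = -5*p²
l(6)*(-31442) = -5*6²*(-31442) = -5*36*(-31442) = -180*(-31442) = 5659560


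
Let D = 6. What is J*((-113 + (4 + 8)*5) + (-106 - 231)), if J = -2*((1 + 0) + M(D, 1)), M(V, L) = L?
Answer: 1560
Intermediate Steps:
J = -4 (J = -2*((1 + 0) + 1) = -2*(1 + 1) = -2*2 = -4)
J*((-113 + (4 + 8)*5) + (-106 - 231)) = -4*((-113 + (4 + 8)*5) + (-106 - 231)) = -4*((-113 + 12*5) - 337) = -4*((-113 + 60) - 337) = -4*(-53 - 337) = -4*(-390) = 1560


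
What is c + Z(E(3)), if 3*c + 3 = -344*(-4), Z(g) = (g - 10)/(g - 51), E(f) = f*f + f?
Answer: 5949/13 ≈ 457.62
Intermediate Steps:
E(f) = f + f**2 (E(f) = f**2 + f = f + f**2)
Z(g) = (-10 + g)/(-51 + g)
c = 1373/3 (c = -1 + (-344*(-4))/3 = -1 + (1/3)*1376 = -1 + 1376/3 = 1373/3 ≈ 457.67)
c + Z(E(3)) = 1373/3 + (-10 + 3*(1 + 3))/(-51 + 3*(1 + 3)) = 1373/3 + (-10 + 3*4)/(-51 + 3*4) = 1373/3 + (-10 + 12)/(-51 + 12) = 1373/3 + 2/(-39) = 1373/3 - 1/39*2 = 1373/3 - 2/39 = 5949/13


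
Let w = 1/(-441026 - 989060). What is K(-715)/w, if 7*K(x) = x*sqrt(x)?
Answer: 146073070*I*sqrt(715) ≈ 3.9059e+9*I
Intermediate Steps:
w = -1/1430086 (w = 1/(-1430086) = -1/1430086 ≈ -6.9926e-7)
K(x) = x**(3/2)/7 (K(x) = (x*sqrt(x))/7 = x**(3/2)/7)
K(-715)/w = ((-715)**(3/2)/7)/(-1/1430086) = ((-715*I*sqrt(715))/7)*(-1430086) = -715*I*sqrt(715)/7*(-1430086) = 146073070*I*sqrt(715)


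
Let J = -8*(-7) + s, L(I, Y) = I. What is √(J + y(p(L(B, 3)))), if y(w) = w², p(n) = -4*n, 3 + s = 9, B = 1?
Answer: √78 ≈ 8.8318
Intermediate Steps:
s = 6 (s = -3 + 9 = 6)
J = 62 (J = -8*(-7) + 6 = 56 + 6 = 62)
√(J + y(p(L(B, 3)))) = √(62 + (-4*1)²) = √(62 + (-4)²) = √(62 + 16) = √78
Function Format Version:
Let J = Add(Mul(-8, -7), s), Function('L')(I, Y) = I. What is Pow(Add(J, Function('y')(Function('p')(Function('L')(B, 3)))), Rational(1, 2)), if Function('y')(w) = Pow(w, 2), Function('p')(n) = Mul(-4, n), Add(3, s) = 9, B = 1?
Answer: Pow(78, Rational(1, 2)) ≈ 8.8318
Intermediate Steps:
s = 6 (s = Add(-3, 9) = 6)
J = 62 (J = Add(Mul(-8, -7), 6) = Add(56, 6) = 62)
Pow(Add(J, Function('y')(Function('p')(Function('L')(B, 3)))), Rational(1, 2)) = Pow(Add(62, Pow(Mul(-4, 1), 2)), Rational(1, 2)) = Pow(Add(62, Pow(-4, 2)), Rational(1, 2)) = Pow(Add(62, 16), Rational(1, 2)) = Pow(78, Rational(1, 2))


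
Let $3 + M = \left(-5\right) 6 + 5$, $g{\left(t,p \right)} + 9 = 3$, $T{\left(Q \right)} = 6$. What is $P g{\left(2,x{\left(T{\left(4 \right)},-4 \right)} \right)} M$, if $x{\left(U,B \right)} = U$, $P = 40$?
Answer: $6720$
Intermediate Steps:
$g{\left(t,p \right)} = -6$ ($g{\left(t,p \right)} = -9 + 3 = -6$)
$M = -28$ ($M = -3 + \left(\left(-5\right) 6 + 5\right) = -3 + \left(-30 + 5\right) = -3 - 25 = -28$)
$P g{\left(2,x{\left(T{\left(4 \right)},-4 \right)} \right)} M = 40 \left(-6\right) \left(-28\right) = \left(-240\right) \left(-28\right) = 6720$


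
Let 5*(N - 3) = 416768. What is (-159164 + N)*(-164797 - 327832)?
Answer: 186724618273/5 ≈ 3.7345e+10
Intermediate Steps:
N = 416783/5 (N = 3 + (⅕)*416768 = 3 + 416768/5 = 416783/5 ≈ 83357.)
(-159164 + N)*(-164797 - 327832) = (-159164 + 416783/5)*(-164797 - 327832) = -379037/5*(-492629) = 186724618273/5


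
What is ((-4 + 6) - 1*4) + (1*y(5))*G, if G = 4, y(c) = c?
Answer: 18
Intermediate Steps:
((-4 + 6) - 1*4) + (1*y(5))*G = ((-4 + 6) - 1*4) + (1*5)*4 = (2 - 4) + 5*4 = -2 + 20 = 18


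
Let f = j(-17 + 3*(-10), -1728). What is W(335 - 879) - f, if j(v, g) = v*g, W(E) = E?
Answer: -81760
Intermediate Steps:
j(v, g) = g*v
f = 81216 (f = -1728*(-17 + 3*(-10)) = -1728*(-17 - 30) = -1728*(-47) = 81216)
W(335 - 879) - f = (335 - 879) - 1*81216 = -544 - 81216 = -81760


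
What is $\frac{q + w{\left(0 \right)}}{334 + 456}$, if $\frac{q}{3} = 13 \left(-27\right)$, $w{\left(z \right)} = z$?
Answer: $- \frac{1053}{790} \approx -1.3329$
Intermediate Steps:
$q = -1053$ ($q = 3 \cdot 13 \left(-27\right) = 3 \left(-351\right) = -1053$)
$\frac{q + w{\left(0 \right)}}{334 + 456} = \frac{-1053 + 0}{334 + 456} = - \frac{1053}{790}$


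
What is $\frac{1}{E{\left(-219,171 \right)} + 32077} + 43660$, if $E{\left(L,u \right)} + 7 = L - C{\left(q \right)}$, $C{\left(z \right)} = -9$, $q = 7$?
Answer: $\frac{1391007601}{31860} \approx 43660.0$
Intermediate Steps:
$E{\left(L,u \right)} = 2 + L$ ($E{\left(L,u \right)} = -7 + \left(L - -9\right) = -7 + \left(L + 9\right) = -7 + \left(9 + L\right) = 2 + L$)
$\frac{1}{E{\left(-219,171 \right)} + 32077} + 43660 = \frac{1}{\left(2 - 219\right) + 32077} + 43660 = \frac{1}{-217 + 32077} + 43660 = \frac{1}{31860} + 43660 = \frac{1391007601}{31860}$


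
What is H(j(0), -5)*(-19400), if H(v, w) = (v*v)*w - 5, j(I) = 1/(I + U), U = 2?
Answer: 121250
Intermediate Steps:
j(I) = 1/(2 + I) (j(I) = 1/(I + 2) = 1/(2 + I))
H(v, w) = -5 + w*v² (H(v, w) = v²*w - 5 = w*v² - 5 = -5 + w*v²)
H(j(0), -5)*(-19400) = (-5 - 5/(2 + 0)²)*(-19400) = (-5 - 5*(1/2)²)*(-19400) = (-5 - 5*(½)²)*(-19400) = (-5 - 5*¼)*(-19400) = (-5 - 5/4)*(-19400) = -25/4*(-19400) = 121250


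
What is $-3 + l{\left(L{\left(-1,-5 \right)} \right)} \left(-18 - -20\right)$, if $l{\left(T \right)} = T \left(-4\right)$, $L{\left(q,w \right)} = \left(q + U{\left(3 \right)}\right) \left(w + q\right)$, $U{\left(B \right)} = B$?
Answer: $93$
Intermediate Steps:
$L{\left(q,w \right)} = \left(3 + q\right) \left(q + w\right)$ ($L{\left(q,w \right)} = \left(q + 3\right) \left(w + q\right) = \left(3 + q\right) \left(q + w\right)$)
$l{\left(T \right)} = - 4 T$
$-3 + l{\left(L{\left(-1,-5 \right)} \right)} \left(-18 - -20\right) = -3 + - 4 \left(\left(-1\right)^{2} + 3 \left(-1\right) + 3 \left(-5\right) - -5\right) \left(-18 - -20\right) = -3 + - 4 \left(1 - 3 - 15 + 5\right) \left(-18 + 20\right) = -3 + \left(-4\right) \left(-12\right) 2 = -3 + 48 \cdot 2 = -3 + 96 = 93$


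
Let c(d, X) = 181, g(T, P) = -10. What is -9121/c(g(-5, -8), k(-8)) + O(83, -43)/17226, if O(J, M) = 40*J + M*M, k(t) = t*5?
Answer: -52060919/1039302 ≈ -50.092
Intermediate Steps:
k(t) = 5*t
O(J, M) = M² + 40*J (O(J, M) = 40*J + M² = M² + 40*J)
-9121/c(g(-5, -8), k(-8)) + O(83, -43)/17226 = -9121/181 + ((-43)² + 40*83)/17226 = -9121*1/181 + (1849 + 3320)*(1/17226) = -9121/181 + 5169*(1/17226) = -9121/181 + 1723/5742 = -52060919/1039302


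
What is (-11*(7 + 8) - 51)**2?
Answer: 46656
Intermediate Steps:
(-11*(7 + 8) - 51)**2 = (-11*15 - 51)**2 = (-165 - 51)**2 = (-216)**2 = 46656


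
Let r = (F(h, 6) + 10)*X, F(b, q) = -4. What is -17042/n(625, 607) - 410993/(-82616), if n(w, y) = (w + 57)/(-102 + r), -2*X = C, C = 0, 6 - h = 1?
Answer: 71945184085/28172056 ≈ 2553.8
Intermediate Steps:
h = 5 (h = 6 - 1*1 = 6 - 1 = 5)
X = 0 (X = -1/2*0 = 0)
r = 0 (r = (-4 + 10)*0 = 6*0 = 0)
n(w, y) = -19/34 - w/102 (n(w, y) = (w + 57)/(-102 + 0) = (57 + w)/(-102) = (57 + w)*(-1/102) = -19/34 - w/102)
-17042/n(625, 607) - 410993/(-82616) = -17042/(-19/34 - 1/102*625) - 410993/(-82616) = -17042/(-19/34 - 625/102) - 410993*(-1/82616) = -17042/(-341/51) + 410993/82616 = -17042*(-51/341) + 410993/82616 = 869142/341 + 410993/82616 = 71945184085/28172056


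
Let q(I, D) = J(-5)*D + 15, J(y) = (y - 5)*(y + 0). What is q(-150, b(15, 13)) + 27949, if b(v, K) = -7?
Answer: 27614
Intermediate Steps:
J(y) = y*(-5 + y) (J(y) = (-5 + y)*y = y*(-5 + y))
q(I, D) = 15 + 50*D (q(I, D) = (-5*(-5 - 5))*D + 15 = (-5*(-10))*D + 15 = 50*D + 15 = 15 + 50*D)
q(-150, b(15, 13)) + 27949 = (15 + 50*(-7)) + 27949 = (15 - 350) + 27949 = -335 + 27949 = 27614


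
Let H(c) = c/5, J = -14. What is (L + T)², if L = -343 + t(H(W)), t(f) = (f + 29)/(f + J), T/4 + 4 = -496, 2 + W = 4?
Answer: 25430999841/4624 ≈ 5.4998e+6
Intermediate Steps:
W = 2 (W = -2 + 4 = 2)
H(c) = c/5 (H(c) = c*(⅕) = c/5)
T = -2000 (T = -16 + 4*(-496) = -16 - 1984 = -2000)
t(f) = (29 + f)/(-14 + f) (t(f) = (f + 29)/(f - 14) = (29 + f)/(-14 + f))
L = -23471/68 (L = -343 + (29 + (⅕)*2)/(-14 + (⅕)*2) = -343 + (29 + ⅖)/(-14 + ⅖) = -343 + (147/5)/(-68/5) = -343 - 5/68*147/5 = -343 - 147/68 = -23471/68 ≈ -345.16)
(L + T)² = (-23471/68 - 2000)² = (-159471/68)² = 25430999841/4624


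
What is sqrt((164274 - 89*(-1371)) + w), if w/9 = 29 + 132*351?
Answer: 7*sqrt(14358) ≈ 838.77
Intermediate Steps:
w = 417249 (w = 9*(29 + 132*351) = 9*(29 + 46332) = 9*46361 = 417249)
sqrt((164274 - 89*(-1371)) + w) = sqrt((164274 - 89*(-1371)) + 417249) = sqrt((164274 + 122019) + 417249) = sqrt(286293 + 417249) = sqrt(703542) = 7*sqrt(14358)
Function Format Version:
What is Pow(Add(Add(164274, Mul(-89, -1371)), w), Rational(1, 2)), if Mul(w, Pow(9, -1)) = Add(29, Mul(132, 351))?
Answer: Mul(7, Pow(14358, Rational(1, 2))) ≈ 838.77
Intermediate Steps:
w = 417249 (w = Mul(9, Add(29, Mul(132, 351))) = Mul(9, Add(29, 46332)) = Mul(9, 46361) = 417249)
Pow(Add(Add(164274, Mul(-89, -1371)), w), Rational(1, 2)) = Pow(Add(Add(164274, Mul(-89, -1371)), 417249), Rational(1, 2)) = Pow(Add(Add(164274, 122019), 417249), Rational(1, 2)) = Pow(Add(286293, 417249), Rational(1, 2)) = Pow(703542, Rational(1, 2)) = Mul(7, Pow(14358, Rational(1, 2)))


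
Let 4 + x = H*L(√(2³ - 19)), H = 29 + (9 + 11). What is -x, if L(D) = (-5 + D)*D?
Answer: 543 + 245*I*√11 ≈ 543.0 + 812.57*I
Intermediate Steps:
L(D) = D*(-5 + D)
H = 49 (H = 29 + 20 = 49)
x = -4 + 49*I*√11*(-5 + I*√11) (x = -4 + 49*(√(2³ - 19)*(-5 + √(2³ - 19))) = -4 + 49*(√(8 - 19)*(-5 + √(8 - 19))) = -4 + 49*(√(-11)*(-5 + √(-11))) = -4 + 49*((I*√11)*(-5 + I*√11)) = -4 + 49*(I*√11*(-5 + I*√11)) = -4 + 49*I*√11*(-5 + I*√11) ≈ -543.0 - 812.57*I)
-x = -(-543 - 245*I*√11) = 543 + 245*I*√11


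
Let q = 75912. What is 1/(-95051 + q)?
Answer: -1/19139 ≈ -5.2249e-5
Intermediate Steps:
1/(-95051 + q) = 1/(-95051 + 75912) = 1/(-19139) = -1/19139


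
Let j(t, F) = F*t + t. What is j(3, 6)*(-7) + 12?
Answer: -135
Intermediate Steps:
j(t, F) = t + F*t
j(3, 6)*(-7) + 12 = (3*(1 + 6))*(-7) + 12 = (3*7)*(-7) + 12 = 21*(-7) + 12 = -147 + 12 = -135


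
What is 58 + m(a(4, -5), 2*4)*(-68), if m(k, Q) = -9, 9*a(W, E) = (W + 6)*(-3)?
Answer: 670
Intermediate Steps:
a(W, E) = -2 - W/3 (a(W, E) = ((W + 6)*(-3))/9 = ((6 + W)*(-3))/9 = (-18 - 3*W)/9 = -2 - W/3)
58 + m(a(4, -5), 2*4)*(-68) = 58 - 9*(-68) = 58 + 612 = 670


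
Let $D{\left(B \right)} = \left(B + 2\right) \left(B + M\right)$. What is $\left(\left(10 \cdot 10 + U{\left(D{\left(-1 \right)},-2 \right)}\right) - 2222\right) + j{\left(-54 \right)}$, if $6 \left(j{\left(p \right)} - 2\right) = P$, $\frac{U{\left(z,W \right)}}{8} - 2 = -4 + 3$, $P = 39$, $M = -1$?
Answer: $- \frac{4211}{2} \approx -2105.5$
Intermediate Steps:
$D{\left(B \right)} = \left(-1 + B\right) \left(2 + B\right)$ ($D{\left(B \right)} = \left(B + 2\right) \left(B - 1\right) = \left(2 + B\right) \left(-1 + B\right) = \left(-1 + B\right) \left(2 + B\right)$)
$U{\left(z,W \right)} = 8$ ($U{\left(z,W \right)} = 16 + 8 \left(-4 + 3\right) = 16 + 8 \left(-1\right) = 16 - 8 = 8$)
$j{\left(p \right)} = \frac{17}{2}$ ($j{\left(p \right)} = 2 + \frac{1}{6} \cdot 39 = 2 + \frac{13}{2} = \frac{17}{2}$)
$\left(\left(10 \cdot 10 + U{\left(D{\left(-1 \right)},-2 \right)}\right) - 2222\right) + j{\left(-54 \right)} = \left(\left(10 \cdot 10 + 8\right) - 2222\right) + \frac{17}{2} = \left(\left(100 + 8\right) - 2222\right) + \frac{17}{2} = \left(108 - 2222\right) + \frac{17}{2} = -2114 + \frac{17}{2} = - \frac{4211}{2}$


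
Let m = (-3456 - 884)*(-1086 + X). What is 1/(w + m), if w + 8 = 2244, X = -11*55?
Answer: 1/7341176 ≈ 1.3622e-7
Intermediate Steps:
X = -605
w = 2236 (w = -8 + 2244 = 2236)
m = 7338940 (m = (-3456 - 884)*(-1086 - 605) = -4340*(-1691) = 7338940)
1/(w + m) = 1/(2236 + 7338940) = 1/7341176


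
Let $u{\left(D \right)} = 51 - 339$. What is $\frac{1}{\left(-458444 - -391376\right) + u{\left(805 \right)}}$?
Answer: $- \frac{1}{67356} \approx -1.4846 \cdot 10^{-5}$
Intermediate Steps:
$u{\left(D \right)} = -288$
$\frac{1}{\left(-458444 - -391376\right) + u{\left(805 \right)}} = \frac{1}{\left(-458444 - -391376\right) - 288} = \frac{1}{\left(-458444 + 391376\right) - 288} = \frac{1}{-67068 - 288} = \frac{1}{-67356} = - \frac{1}{67356}$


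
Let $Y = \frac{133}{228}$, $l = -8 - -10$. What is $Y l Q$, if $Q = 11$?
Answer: $\frac{77}{6} \approx 12.833$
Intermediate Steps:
$l = 2$ ($l = -8 + 10 = 2$)
$Y = \frac{7}{12}$ ($Y = 133 \cdot \frac{1}{228} = \frac{7}{12} \approx 0.58333$)
$Y l Q = \frac{7 \cdot 2 \cdot 11}{12} = \frac{7}{12} \cdot 22 = \frac{77}{6}$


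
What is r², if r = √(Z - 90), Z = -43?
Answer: -133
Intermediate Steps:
r = I*√133 (r = √(-43 - 90) = √(-133) = I*√133 ≈ 11.533*I)
r² = (I*√133)² = -133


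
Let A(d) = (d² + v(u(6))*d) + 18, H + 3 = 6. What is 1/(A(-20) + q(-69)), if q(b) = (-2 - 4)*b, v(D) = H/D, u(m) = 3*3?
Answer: 3/2476 ≈ 0.0012116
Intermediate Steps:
H = 3 (H = -3 + 6 = 3)
u(m) = 9
v(D) = 3/D
q(b) = -6*b
A(d) = 18 + d² + d/3 (A(d) = (d² + (3/9)*d) + 18 = (d² + (3*(⅑))*d) + 18 = (d² + d/3) + 18 = 18 + d² + d/3)
1/(A(-20) + q(-69)) = 1/((18 + (-20)² + (⅓)*(-20)) - 6*(-69)) = 1/((18 + 400 - 20/3) + 414) = 1/(1234/3 + 414) = 1/(2476/3) = 3/2476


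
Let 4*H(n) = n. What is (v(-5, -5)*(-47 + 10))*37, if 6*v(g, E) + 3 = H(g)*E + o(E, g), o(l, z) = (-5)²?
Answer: -154697/24 ≈ -6445.7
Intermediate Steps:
o(l, z) = 25
H(n) = n/4
v(g, E) = 11/3 + E*g/24 (v(g, E) = -½ + ((g/4)*E + 25)/6 = -½ + (E*g/4 + 25)/6 = -½ + (25 + E*g/4)/6 = -½ + (25/6 + E*g/24) = 11/3 + E*g/24)
(v(-5, -5)*(-47 + 10))*37 = ((11/3 + (1/24)*(-5)*(-5))*(-47 + 10))*37 = ((11/3 + 25/24)*(-37))*37 = ((113/24)*(-37))*37 = -4181/24*37 = -154697/24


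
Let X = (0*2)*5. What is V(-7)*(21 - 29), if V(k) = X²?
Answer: 0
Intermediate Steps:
X = 0 (X = 0*5 = 0)
V(k) = 0 (V(k) = 0² = 0)
V(-7)*(21 - 29) = 0*(21 - 29) = 0*(-8) = 0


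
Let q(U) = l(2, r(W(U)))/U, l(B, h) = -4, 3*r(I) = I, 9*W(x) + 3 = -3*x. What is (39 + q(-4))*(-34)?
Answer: -1360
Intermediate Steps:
W(x) = -⅓ - x/3 (W(x) = -⅓ + (-3*x)/9 = -⅓ - x/3)
r(I) = I/3
q(U) = -4/U
(39 + q(-4))*(-34) = (39 - 4/(-4))*(-34) = (39 - 4*(-¼))*(-34) = (39 + 1)*(-34) = 40*(-34) = -1360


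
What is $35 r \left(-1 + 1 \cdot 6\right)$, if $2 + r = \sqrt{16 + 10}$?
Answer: $-350 + 175 \sqrt{26} \approx 542.33$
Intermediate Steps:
$r = -2 + \sqrt{26}$ ($r = -2 + \sqrt{16 + 10} = -2 + \sqrt{26} \approx 3.099$)
$35 r \left(-1 + 1 \cdot 6\right) = 35 \left(-2 + \sqrt{26}\right) \left(-1 + 1 \cdot 6\right) = \left(-70 + 35 \sqrt{26}\right) \left(-1 + 6\right) = \left(-70 + 35 \sqrt{26}\right) 5 = -350 + 175 \sqrt{26}$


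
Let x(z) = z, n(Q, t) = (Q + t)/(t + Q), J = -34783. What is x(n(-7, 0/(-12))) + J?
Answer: -34782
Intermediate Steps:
n(Q, t) = 1 (n(Q, t) = (Q + t)/(Q + t) = 1)
x(n(-7, 0/(-12))) + J = 1 - 34783 = -34782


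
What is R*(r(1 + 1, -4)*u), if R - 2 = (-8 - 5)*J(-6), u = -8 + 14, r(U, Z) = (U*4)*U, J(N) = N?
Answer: 7680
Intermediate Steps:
r(U, Z) = 4*U² (r(U, Z) = (4*U)*U = 4*U²)
u = 6
R = 80 (R = 2 + (-8 - 5)*(-6) = 2 - 13*(-6) = 2 + 78 = 80)
R*(r(1 + 1, -4)*u) = 80*((4*(1 + 1)²)*6) = 80*((4*2²)*6) = 80*((4*4)*6) = 80*(16*6) = 80*96 = 7680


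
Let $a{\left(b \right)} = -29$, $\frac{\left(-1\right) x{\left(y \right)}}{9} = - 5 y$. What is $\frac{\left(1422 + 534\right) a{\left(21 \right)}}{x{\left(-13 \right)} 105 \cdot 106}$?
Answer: $\frac{9454}{1085175} \approx 0.008712$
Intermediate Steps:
$x{\left(y \right)} = 45 y$ ($x{\left(y \right)} = - 9 \left(- 5 y\right) = 45 y$)
$\frac{\left(1422 + 534\right) a{\left(21 \right)}}{x{\left(-13 \right)} 105 \cdot 106} = \frac{\left(1422 + 534\right) \left(-29\right)}{45 \left(-13\right) 105 \cdot 106} = \frac{1956 \left(-29\right)}{\left(-585\right) 105 \cdot 106} = - \frac{56724}{\left(-61425\right) 106} = - \frac{56724}{-6511050} = \left(-56724\right) \left(- \frac{1}{6511050}\right) = \frac{9454}{1085175}$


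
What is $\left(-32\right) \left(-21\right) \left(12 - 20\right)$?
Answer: $-5376$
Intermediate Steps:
$\left(-32\right) \left(-21\right) \left(12 - 20\right) = 672 \left(12 - 20\right) = 672 \left(-8\right) = -5376$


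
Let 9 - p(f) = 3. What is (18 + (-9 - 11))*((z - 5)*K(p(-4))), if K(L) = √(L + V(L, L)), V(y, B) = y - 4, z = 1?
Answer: 16*√2 ≈ 22.627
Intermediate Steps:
p(f) = 6 (p(f) = 9 - 1*3 = 9 - 3 = 6)
V(y, B) = -4 + y
K(L) = √(-4 + 2*L) (K(L) = √(L + (-4 + L)) = √(-4 + 2*L))
(18 + (-9 - 11))*((z - 5)*K(p(-4))) = (18 + (-9 - 11))*((1 - 5)*√(-4 + 2*6)) = (18 - 20)*(-4*√(-4 + 12)) = -(-8)*√8 = -(-8)*2*√2 = -(-16)*√2 = 16*√2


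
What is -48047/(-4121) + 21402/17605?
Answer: 934065077/72550205 ≈ 12.875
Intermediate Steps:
-48047/(-4121) + 21402/17605 = -48047*(-1/4121) + 21402*(1/17605) = 48047/4121 + 21402/17605 = 934065077/72550205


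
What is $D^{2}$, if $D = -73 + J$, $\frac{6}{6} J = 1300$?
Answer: $1505529$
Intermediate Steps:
$J = 1300$
$D = 1227$ ($D = -73 + 1300 = 1227$)
$D^{2} = 1227^{2} = 1505529$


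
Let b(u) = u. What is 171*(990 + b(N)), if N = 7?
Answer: 170487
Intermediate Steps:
171*(990 + b(N)) = 171*(990 + 7) = 171*997 = 170487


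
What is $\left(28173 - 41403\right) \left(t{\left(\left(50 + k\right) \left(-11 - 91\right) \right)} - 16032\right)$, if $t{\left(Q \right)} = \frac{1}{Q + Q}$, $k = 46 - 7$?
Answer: $\frac{641824769565}{3026} \approx 2.121 \cdot 10^{8}$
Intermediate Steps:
$k = 39$ ($k = 46 - 7 = 39$)
$t{\left(Q \right)} = \frac{1}{2 Q}$
$\left(28173 - 41403\right) \left(t{\left(\left(50 + k\right) \left(-11 - 91\right) \right)} - 16032\right) = \left(28173 - 41403\right) \left(\frac{1}{2 \left(50 + 39\right) \left(-11 - 91\right)} - 16032\right) = - 13230 \left(\frac{1}{2 \cdot 89 \left(-102\right)} - 16032\right) = - 13230 \left(\frac{1}{2 \left(-9078\right)} - 16032\right) = - 13230 \left(\frac{1}{2} \left(- \frac{1}{9078}\right) - 16032\right) = - 13230 \left(- \frac{1}{18156} - 16032\right) = \left(-13230\right) \left(- \frac{291076993}{18156}\right) = \frac{641824769565}{3026}$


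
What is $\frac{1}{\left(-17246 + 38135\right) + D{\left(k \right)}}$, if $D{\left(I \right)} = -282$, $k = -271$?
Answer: $\frac{1}{20607} \approx 4.8527 \cdot 10^{-5}$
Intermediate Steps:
$\frac{1}{\left(-17246 + 38135\right) + D{\left(k \right)}} = \frac{1}{\left(-17246 + 38135\right) - 282} = \frac{1}{20889 - 282} = \frac{1}{20607}$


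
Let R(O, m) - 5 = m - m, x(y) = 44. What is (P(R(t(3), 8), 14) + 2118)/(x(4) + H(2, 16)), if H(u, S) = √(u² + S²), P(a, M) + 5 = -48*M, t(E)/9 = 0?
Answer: 15851/419 - 1441*√65/838 ≈ 23.967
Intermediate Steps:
t(E) = 0 (t(E) = 9*0 = 0)
R(O, m) = 5 (R(O, m) = 5 + (m - m) = 5 + 0 = 5)
P(a, M) = -5 - 48*M
H(u, S) = √(S² + u²)
(P(R(t(3), 8), 14) + 2118)/(x(4) + H(2, 16)) = ((-5 - 48*14) + 2118)/(44 + √(16² + 2²)) = ((-5 - 672) + 2118)/(44 + √(256 + 4)) = (-677 + 2118)/(44 + √260) = 1441/(44 + 2*√65)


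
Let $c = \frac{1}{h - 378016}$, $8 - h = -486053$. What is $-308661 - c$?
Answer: $- \frac{33349277746}{108045} \approx -3.0866 \cdot 10^{5}$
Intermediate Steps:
$h = 486061$ ($h = 8 - -486053 = 8 + 486053 = 486061$)
$c = \frac{1}{108045}$ ($c = \frac{1}{486061 - 378016} = \frac{1}{108045} \approx 9.2554 \cdot 10^{-6}$)
$-308661 - c = -308661 - \frac{1}{108045} = - \frac{33349277746}{108045}$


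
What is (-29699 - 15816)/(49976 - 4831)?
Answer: -9103/9029 ≈ -1.0082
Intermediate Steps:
(-29699 - 15816)/(49976 - 4831) = -45515/45145 = -45515*1/45145 = -9103/9029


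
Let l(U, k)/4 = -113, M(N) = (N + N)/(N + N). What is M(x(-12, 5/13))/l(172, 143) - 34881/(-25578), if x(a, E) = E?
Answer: 374777/275268 ≈ 1.3615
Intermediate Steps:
M(N) = 1 (M(N) = (2*N)/((2*N)) = (2*N)*(1/(2*N)) = 1)
l(U, k) = -452 (l(U, k) = 4*(-113) = -452)
M(x(-12, 5/13))/l(172, 143) - 34881/(-25578) = 1/(-452) - 34881/(-25578) = 1*(-1/452) - 34881*(-1/25578) = -1/452 + 1661/1218 = 374777/275268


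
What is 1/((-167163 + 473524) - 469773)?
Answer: -1/163412 ≈ -6.1195e-6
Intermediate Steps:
1/((-167163 + 473524) - 469773) = 1/(306361 - 469773) = 1/(-163412) = -1/163412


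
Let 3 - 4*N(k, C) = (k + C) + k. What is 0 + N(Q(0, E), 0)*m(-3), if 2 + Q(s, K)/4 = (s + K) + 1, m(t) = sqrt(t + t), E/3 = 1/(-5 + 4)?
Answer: 35*I*sqrt(6)/4 ≈ 21.433*I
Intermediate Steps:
E = -3 (E = 3/(-5 + 4) = 3/(-1) = 3*(-1) = -3)
m(t) = sqrt(2)*sqrt(t) (m(t) = sqrt(2*t) = sqrt(2)*sqrt(t))
Q(s, K) = -4 + 4*K + 4*s (Q(s, K) = -8 + 4*((s + K) + 1) = -8 + 4*((K + s) + 1) = -8 + 4*(1 + K + s) = -8 + (4 + 4*K + 4*s) = -4 + 4*K + 4*s)
N(k, C) = 3/4 - k/2 - C/4 (N(k, C) = 3/4 - ((k + C) + k)/4 = 3/4 - ((C + k) + k)/4 = 3/4 - (C + 2*k)/4 = 3/4 + (-k/2 - C/4) = 3/4 - k/2 - C/4)
0 + N(Q(0, E), 0)*m(-3) = 0 + (3/4 - (-4 + 4*(-3) + 4*0)/2 - 1/4*0)*(sqrt(2)*sqrt(-3)) = 0 + (3/4 - (-4 - 12 + 0)/2 + 0)*(sqrt(2)*(I*sqrt(3))) = 0 + (3/4 - 1/2*(-16) + 0)*(I*sqrt(6)) = 0 + (3/4 + 8 + 0)*(I*sqrt(6)) = 0 + 35*(I*sqrt(6))/4 = 0 + 35*I*sqrt(6)/4 = 35*I*sqrt(6)/4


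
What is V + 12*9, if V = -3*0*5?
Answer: 108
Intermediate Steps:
V = 0 (V = 0*5 = 0)
V + 12*9 = 0 + 12*9 = 0 + 108 = 108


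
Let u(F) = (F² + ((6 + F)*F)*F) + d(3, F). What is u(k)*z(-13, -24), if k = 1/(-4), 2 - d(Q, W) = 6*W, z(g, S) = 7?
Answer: 1757/64 ≈ 27.453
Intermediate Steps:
d(Q, W) = 2 - 6*W
k = -¼ ≈ -0.25000
u(F) = 2 + F² - 6*F + F²*(6 + F) (u(F) = (F² + ((6 + F)*F)*F) + (2 - 6*F) = (F² + (F*(6 + F))*F) + (2 - 6*F) = (F² + F²*(6 + F)) + (2 - 6*F) = 2 + F² - 6*F + F²*(6 + F))
u(k)*z(-13, -24) = (2 + (-¼)³ - 6*(-¼) + 7*(-¼)²)*7 = (2 - 1/64 + 3/2 + 7*(1/16))*7 = (2 - 1/64 + 3/2 + 7/16)*7 = (251/64)*7 = 1757/64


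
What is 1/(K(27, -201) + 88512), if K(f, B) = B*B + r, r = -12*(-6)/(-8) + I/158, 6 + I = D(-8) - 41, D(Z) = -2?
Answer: 158/20366783 ≈ 7.7577e-6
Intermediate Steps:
I = -49 (I = -6 + (-2 - 41) = -6 - 43 = -49)
r = -1471/158 (r = -12*(-6)/(-8) - 49/158 = 72*(-⅛) - 49*1/158 = -9 - 49/158 = -1471/158 ≈ -9.3101)
K(f, B) = -1471/158 + B² (K(f, B) = B*B - 1471/158 = B² - 1471/158 = -1471/158 + B²)
1/(K(27, -201) + 88512) = 1/((-1471/158 + (-201)²) + 88512) = 1/((-1471/158 + 40401) + 88512) = 1/(6381887/158 + 88512) = 1/(20366783/158) = 158/20366783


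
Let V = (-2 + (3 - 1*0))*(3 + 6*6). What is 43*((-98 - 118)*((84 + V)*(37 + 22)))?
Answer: -67403016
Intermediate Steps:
V = 39 (V = (-2 + (3 + 0))*(3 + 36) = (-2 + 3)*39 = 1*39 = 39)
43*((-98 - 118)*((84 + V)*(37 + 22))) = 43*((-98 - 118)*((84 + 39)*(37 + 22))) = 43*(-26568*59) = 43*(-216*7257) = 43*(-1567512) = -67403016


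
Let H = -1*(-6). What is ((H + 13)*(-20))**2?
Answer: 144400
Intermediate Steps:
H = 6
((H + 13)*(-20))**2 = ((6 + 13)*(-20))**2 = (19*(-20))**2 = (-380)**2 = 144400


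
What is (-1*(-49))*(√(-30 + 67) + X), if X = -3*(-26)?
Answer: 3822 + 49*√37 ≈ 4120.1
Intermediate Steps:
X = 78
(-1*(-49))*(√(-30 + 67) + X) = (-1*(-49))*(√(-30 + 67) + 78) = 49*(√37 + 78) = 49*(78 + √37) = 3822 + 49*√37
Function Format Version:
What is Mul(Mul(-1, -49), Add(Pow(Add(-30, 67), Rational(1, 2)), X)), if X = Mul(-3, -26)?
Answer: Add(3822, Mul(49, Pow(37, Rational(1, 2)))) ≈ 4120.1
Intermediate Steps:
X = 78
Mul(Mul(-1, -49), Add(Pow(Add(-30, 67), Rational(1, 2)), X)) = Mul(Mul(-1, -49), Add(Pow(Add(-30, 67), Rational(1, 2)), 78)) = Mul(49, Add(Pow(37, Rational(1, 2)), 78)) = Mul(49, Add(78, Pow(37, Rational(1, 2)))) = Add(3822, Mul(49, Pow(37, Rational(1, 2))))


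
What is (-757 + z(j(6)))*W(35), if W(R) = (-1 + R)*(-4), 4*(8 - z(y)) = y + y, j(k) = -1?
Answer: 101796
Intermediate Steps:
z(y) = 8 - y/2 (z(y) = 8 - (y + y)/4 = 8 - y/2)
W(R) = 4 - 4*R
(-757 + z(j(6)))*W(35) = (-757 + (8 - ½*(-1)))*(4 - 4*35) = (-757 + (8 + ½))*(4 - 140) = (-757 + 17/2)*(-136) = -1497/2*(-136) = 101796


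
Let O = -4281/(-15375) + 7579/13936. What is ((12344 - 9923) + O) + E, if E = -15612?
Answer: -72466836381/5494000 ≈ -13190.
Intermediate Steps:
O = 4517619/5494000 (O = -4281*(-1/15375) + 7579*(1/13936) = 1427/5125 + 583/1072 = 4517619/5494000 ≈ 0.82228)
((12344 - 9923) + O) + E = ((12344 - 9923) + 4517619/5494000) - 15612 = (2421 + 4517619/5494000) - 15612 = 13305491619/5494000 - 15612 = -72466836381/5494000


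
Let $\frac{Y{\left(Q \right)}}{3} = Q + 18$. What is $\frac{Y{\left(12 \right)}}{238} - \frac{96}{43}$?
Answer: $- \frac{9489}{5117} \approx -1.8544$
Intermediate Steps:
$Y{\left(Q \right)} = 54 + 3 Q$ ($Y{\left(Q \right)} = 3 \left(Q + 18\right) = 3 \left(18 + Q\right) = 54 + 3 Q$)
$\frac{Y{\left(12 \right)}}{238} - \frac{96}{43} = \frac{54 + 3 \cdot 12}{238} - \frac{96}{43} = \left(54 + 36\right) \frac{1}{238} - \frac{96}{43} = 90 \cdot \frac{1}{238} - \frac{96}{43} = \frac{45}{119} - \frac{96}{43} = - \frac{9489}{5117}$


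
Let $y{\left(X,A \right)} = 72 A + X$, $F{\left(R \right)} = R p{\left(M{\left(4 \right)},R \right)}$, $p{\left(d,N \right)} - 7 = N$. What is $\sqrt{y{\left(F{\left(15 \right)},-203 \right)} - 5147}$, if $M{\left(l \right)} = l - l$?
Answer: $i \sqrt{19433} \approx 139.4 i$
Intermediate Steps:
$M{\left(l \right)} = 0$
$p{\left(d,N \right)} = 7 + N$
$F{\left(R \right)} = R \left(7 + R\right)$
$y{\left(X,A \right)} = X + 72 A$
$\sqrt{y{\left(F{\left(15 \right)},-203 \right)} - 5147} = \sqrt{\left(15 \left(7 + 15\right) + 72 \left(-203\right)\right) - 5147} = \sqrt{\left(15 \cdot 22 - 14616\right) - 5147} = \sqrt{\left(330 - 14616\right) - 5147} = \sqrt{-14286 - 5147} = \sqrt{-19433} = i \sqrt{19433}$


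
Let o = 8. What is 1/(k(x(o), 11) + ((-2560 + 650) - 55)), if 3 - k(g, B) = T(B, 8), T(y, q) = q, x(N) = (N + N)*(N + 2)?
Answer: -1/1970 ≈ -0.00050761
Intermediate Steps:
x(N) = 2*N*(2 + N) (x(N) = (2*N)*(2 + N) = 2*N*(2 + N))
k(g, B) = -5 (k(g, B) = 3 - 1*8 = 3 - 8 = -5)
1/(k(x(o), 11) + ((-2560 + 650) - 55)) = 1/(-5 + ((-2560 + 650) - 55)) = 1/(-5 + (-1910 - 55)) = 1/(-5 - 1965) = 1/(-1970) = -1/1970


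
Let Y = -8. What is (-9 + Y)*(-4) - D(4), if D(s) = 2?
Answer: 66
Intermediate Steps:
(-9 + Y)*(-4) - D(4) = (-9 - 8)*(-4) - 1*2 = -17*(-4) - 2 = 68 - 2 = 66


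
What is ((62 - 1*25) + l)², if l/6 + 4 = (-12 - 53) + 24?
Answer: 54289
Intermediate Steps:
l = -270 (l = -24 + 6*((-12 - 53) + 24) = -24 + 6*(-65 + 24) = -24 + 6*(-41) = -24 - 246 = -270)
((62 - 1*25) + l)² = ((62 - 1*25) - 270)² = ((62 - 25) - 270)² = (37 - 270)² = (-233)² = 54289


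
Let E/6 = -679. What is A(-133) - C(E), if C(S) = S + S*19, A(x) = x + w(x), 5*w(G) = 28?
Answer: 406763/5 ≈ 81353.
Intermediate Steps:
E = -4074 (E = 6*(-679) = -4074)
w(G) = 28/5 (w(G) = (1/5)*28 = 28/5)
A(x) = 28/5 + x (A(x) = x + 28/5 = 28/5 + x)
C(S) = 20*S (C(S) = S + 19*S = 20*S)
A(-133) - C(E) = (28/5 - 133) - 20*(-4074) = -637/5 - 1*(-81480) = -637/5 + 81480 = 406763/5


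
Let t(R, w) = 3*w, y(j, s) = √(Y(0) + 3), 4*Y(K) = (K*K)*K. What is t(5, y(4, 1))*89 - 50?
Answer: -50 + 267*√3 ≈ 412.46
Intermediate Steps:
Y(K) = K³/4 (Y(K) = ((K*K)*K)/4 = (K²*K)/4 = K³/4)
y(j, s) = √3 (y(j, s) = √((¼)*0³ + 3) = √((¼)*0 + 3) = √(0 + 3) = √3)
t(5, y(4, 1))*89 - 50 = (3*√3)*89 - 50 = 267*√3 - 50 = -50 + 267*√3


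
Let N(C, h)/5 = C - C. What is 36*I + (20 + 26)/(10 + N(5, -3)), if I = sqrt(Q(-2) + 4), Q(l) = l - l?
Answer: 383/5 ≈ 76.600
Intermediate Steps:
Q(l) = 0
N(C, h) = 0 (N(C, h) = 5*(C - C) = 5*0 = 0)
I = 2 (I = sqrt(0 + 4) = sqrt(4) = 2)
36*I + (20 + 26)/(10 + N(5, -3)) = 36*2 + (20 + 26)/(10 + 0) = 72 + 46/10 = 72 + 46*(1/10) = 72 + 23/5 = 383/5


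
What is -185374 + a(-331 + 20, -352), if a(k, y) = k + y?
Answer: -186037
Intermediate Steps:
-185374 + a(-331 + 20, -352) = -185374 + ((-331 + 20) - 352) = -185374 + (-311 - 352) = -185374 - 663 = -186037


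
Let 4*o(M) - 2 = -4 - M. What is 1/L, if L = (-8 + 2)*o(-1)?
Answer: 2/3 ≈ 0.66667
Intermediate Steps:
o(M) = -1/2 - M/4 (o(M) = 1/2 + (-4 - M)/4 = 1/2 + (-1 - M/4) = -1/2 - M/4)
L = 3/2 (L = (-8 + 2)*(-1/2 - 1/4*(-1)) = -6*(-1/2 + 1/4) = -6*(-1/4) = 3/2 ≈ 1.5000)
1/L = 1/(3/2) = 2/3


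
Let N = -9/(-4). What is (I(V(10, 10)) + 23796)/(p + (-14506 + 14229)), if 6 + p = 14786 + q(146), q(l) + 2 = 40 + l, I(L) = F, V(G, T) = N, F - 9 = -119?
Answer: 23686/14687 ≈ 1.6127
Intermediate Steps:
N = 9/4 (N = -9*(-¼) = 9/4 ≈ 2.2500)
F = -110 (F = 9 - 119 = -110)
V(G, T) = 9/4
I(L) = -110
q(l) = 38 + l (q(l) = -2 + (40 + l) = 38 + l)
p = 14964 (p = -6 + (14786 + (38 + 146)) = -6 + (14786 + 184) = -6 + 14970 = 14964)
(I(V(10, 10)) + 23796)/(p + (-14506 + 14229)) = (-110 + 23796)/(14964 + (-14506 + 14229)) = 23686/(14964 - 277) = 23686/14687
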